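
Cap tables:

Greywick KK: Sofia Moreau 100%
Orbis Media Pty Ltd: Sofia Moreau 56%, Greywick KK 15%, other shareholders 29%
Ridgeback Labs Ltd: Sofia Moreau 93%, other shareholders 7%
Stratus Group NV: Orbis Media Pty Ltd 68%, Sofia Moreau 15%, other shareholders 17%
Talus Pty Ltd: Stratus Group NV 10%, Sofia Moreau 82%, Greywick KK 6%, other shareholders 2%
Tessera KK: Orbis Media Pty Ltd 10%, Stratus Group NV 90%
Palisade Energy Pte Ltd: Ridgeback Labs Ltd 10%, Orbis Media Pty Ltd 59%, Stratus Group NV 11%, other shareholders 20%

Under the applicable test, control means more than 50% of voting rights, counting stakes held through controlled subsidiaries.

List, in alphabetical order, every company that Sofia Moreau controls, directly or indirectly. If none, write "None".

Greywick KK, Orbis Media Pty Ltd, Palisade Energy Pte Ltd, Ridgeback Labs Ltd, Stratus Group NV, Talus Pty Ltd, Tessera KK

Sofia holds 100% of Greywick, so Sofia controls Greywick.
Sofia and Greywick together hold 56% + 15% = 71% of Orbis, so Sofia controls Orbis.
Sofia holds 93% of Ridgeback, so Sofia controls Ridgeback.
Orbis and Sofia together hold 68% + 15% = 83% of Stratus, so Sofia controls Stratus.
Stratus and Sofia and Greywick together hold 10% + 82% + 6% = 98% of Talus, so Sofia controls Talus.
Orbis and Stratus together hold 10% + 90% = 100% of Tessera, so Sofia controls Tessera.
Ridgeback and Orbis and Stratus together hold 10% + 59% + 11% = 80% of Palisade, so Sofia controls Palisade.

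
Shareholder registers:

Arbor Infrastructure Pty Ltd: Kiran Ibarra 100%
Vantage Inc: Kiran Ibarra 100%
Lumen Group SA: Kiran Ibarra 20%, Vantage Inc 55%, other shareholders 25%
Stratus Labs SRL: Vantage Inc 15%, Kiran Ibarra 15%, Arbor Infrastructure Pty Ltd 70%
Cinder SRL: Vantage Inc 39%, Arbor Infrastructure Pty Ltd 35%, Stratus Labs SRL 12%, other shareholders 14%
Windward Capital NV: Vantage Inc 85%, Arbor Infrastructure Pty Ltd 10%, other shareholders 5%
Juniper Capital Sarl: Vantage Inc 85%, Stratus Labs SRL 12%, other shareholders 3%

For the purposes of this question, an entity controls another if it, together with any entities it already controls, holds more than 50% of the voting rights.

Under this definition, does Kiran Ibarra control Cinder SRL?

Kiran holds 100% of Vantage, so Kiran controls Vantage.
Kiran holds 100% of Arbor, so Kiran controls Arbor.
Vantage and Kiran and Arbor together hold 15% + 15% + 70% = 100% of Stratus, so Kiran controls Stratus.
Vantage and Arbor and Stratus together hold 39% + 35% + 12% = 86% of Cinder, so Kiran controls Cinder.

Yes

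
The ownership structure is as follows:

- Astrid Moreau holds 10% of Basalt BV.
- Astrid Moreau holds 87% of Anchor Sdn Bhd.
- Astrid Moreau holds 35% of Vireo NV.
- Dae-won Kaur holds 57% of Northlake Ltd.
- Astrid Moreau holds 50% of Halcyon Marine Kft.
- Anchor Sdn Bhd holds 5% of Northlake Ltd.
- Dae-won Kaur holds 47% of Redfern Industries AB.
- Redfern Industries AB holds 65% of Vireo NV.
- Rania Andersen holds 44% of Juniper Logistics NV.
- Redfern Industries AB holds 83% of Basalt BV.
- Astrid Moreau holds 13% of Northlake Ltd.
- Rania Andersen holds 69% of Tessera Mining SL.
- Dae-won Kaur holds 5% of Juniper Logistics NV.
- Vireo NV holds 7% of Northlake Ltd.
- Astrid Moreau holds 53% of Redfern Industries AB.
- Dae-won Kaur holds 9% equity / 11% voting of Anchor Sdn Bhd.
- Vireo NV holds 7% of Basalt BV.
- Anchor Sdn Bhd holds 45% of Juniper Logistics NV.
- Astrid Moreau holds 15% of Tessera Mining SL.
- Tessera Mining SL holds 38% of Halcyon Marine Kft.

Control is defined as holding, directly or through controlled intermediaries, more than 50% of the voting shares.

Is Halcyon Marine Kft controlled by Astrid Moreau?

No

Astrid holds 53% of Redfern, so Astrid controls Redfern.
Astrid holds 87% of Anchor, so Astrid controls Anchor.
Astrid and Redfern together hold 35% + 65% = 100% of Vireo, so Astrid controls Vireo.
Astrid and Vireo and Redfern together hold 10% + 7% + 83% = 100% of Basalt, so Astrid controls Basalt.
In Halcyon, Astrid's side holds only 50%, not > 50%.
So Astrid does not control Halcyon.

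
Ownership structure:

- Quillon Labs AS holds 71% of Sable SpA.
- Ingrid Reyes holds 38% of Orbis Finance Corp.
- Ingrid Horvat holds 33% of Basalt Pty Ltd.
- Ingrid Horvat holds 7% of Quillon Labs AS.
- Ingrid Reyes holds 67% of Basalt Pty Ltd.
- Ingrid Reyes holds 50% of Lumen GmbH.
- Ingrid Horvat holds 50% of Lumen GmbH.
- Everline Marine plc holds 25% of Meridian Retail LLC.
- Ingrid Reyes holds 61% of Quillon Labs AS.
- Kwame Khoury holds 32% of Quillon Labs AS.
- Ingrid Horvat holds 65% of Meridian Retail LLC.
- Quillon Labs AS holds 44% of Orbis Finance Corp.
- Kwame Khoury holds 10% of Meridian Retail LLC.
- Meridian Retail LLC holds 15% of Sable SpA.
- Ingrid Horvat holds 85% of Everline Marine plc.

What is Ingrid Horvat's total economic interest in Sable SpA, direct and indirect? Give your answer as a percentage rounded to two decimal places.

17.91%

Ingrid Horvat reaches Sable along 3 paths.
Via Quillon: 7% × 71% = 4.97%.
Via Everline → Meridian: 85% × 25% × 15% = 3.1875%.
Via Meridian: 65% × 15% = 9.75%.
Total: 4.97% + 3.1875% + 9.75% = 17.9075%.
Rounded: 17.91%.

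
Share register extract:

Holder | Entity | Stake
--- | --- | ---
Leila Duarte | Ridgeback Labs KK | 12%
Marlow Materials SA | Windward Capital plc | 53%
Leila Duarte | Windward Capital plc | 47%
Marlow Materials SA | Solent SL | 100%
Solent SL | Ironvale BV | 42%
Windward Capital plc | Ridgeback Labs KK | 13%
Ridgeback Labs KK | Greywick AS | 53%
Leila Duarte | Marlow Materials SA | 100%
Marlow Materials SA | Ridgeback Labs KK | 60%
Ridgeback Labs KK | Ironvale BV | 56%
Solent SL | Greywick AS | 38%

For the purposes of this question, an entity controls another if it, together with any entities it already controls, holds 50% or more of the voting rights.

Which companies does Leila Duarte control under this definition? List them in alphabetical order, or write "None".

Greywick AS, Ironvale BV, Marlow Materials SA, Ridgeback Labs KK, Solent SL, Windward Capital plc

Leila holds 100% of Marlow, so Leila controls Marlow.
Leila and Marlow together hold 47% + 53% = 100% of Windward, so Leila controls Windward.
Marlow holds 100% of Solent, so Leila controls Solent.
Marlow and Leila and Windward together hold 60% + 12% + 13% = 85% of Ridgeback, so Leila controls Ridgeback.
Ridgeback and Solent together hold 53% + 38% = 91% of Greywick, so Leila controls Greywick.
Ridgeback and Solent together hold 56% + 42% = 98% of Ironvale, so Leila controls Ironvale.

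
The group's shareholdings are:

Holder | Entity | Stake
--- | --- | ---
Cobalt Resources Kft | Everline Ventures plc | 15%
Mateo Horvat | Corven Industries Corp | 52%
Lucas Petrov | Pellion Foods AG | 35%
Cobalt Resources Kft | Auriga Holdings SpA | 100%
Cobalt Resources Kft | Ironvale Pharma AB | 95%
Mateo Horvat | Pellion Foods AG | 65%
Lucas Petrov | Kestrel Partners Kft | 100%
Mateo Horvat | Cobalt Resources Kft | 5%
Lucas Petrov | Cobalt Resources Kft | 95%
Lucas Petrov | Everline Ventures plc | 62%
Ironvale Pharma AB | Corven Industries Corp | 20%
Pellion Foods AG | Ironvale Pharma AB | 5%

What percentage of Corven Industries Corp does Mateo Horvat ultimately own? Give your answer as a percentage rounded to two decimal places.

Mateo reaches Corven along 3 paths.
Direct stake: 52% = 52%.
Via Pellion → Ironvale: 65% × 5% × 20% = 0.65%.
Via Cobalt → Ironvale: 5% × 95% × 20% = 0.95%.
Total: 52% + 0.65% + 0.95% = 53.6%.
Rounded: 53.60%.

53.60%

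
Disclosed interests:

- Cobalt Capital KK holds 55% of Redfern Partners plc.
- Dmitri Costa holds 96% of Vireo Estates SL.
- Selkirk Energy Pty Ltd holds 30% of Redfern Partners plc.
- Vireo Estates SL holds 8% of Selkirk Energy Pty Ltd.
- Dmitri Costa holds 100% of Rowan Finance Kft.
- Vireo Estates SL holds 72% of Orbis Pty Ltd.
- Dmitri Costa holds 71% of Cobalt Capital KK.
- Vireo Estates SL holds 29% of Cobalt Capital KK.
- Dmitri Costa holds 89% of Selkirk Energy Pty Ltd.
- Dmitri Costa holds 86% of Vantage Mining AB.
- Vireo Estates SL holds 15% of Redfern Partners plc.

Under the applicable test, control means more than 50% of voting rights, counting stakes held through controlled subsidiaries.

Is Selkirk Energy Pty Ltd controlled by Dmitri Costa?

Yes

Dmitri holds 96% of Vireo, so Dmitri controls Vireo.
Dmitri and Vireo together hold 89% + 8% = 97% of Selkirk, so Dmitri controls Selkirk.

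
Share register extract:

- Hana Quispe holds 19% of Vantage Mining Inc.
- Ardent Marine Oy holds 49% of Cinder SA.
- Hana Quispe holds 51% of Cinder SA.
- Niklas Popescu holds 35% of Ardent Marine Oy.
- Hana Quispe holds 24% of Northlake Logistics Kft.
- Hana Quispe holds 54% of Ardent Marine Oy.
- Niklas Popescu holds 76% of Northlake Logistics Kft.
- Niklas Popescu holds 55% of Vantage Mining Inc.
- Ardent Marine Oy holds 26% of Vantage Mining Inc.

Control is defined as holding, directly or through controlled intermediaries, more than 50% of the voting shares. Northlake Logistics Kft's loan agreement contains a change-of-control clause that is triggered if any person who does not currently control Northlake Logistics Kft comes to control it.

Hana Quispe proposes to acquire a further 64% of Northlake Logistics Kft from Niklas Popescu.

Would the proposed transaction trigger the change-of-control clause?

Yes

The purchase adds only to Hana's holdings (Niklas's stake shrinks), so Hana is the only person who could newly come to control Northlake.
Hana holds 54% of Ardent, so Hana controls Ardent.
Ardent and Hana together hold 49% + 51% = 100% of Cinder, so Hana controls Cinder.
In Northlake, Hana's side holds only 24%, not > 50%.
So before the transaction, Hana does not control Northlake.
After the purchase, Hana's direct stake in Northlake rises to 24% + 64% = 88%, and Niklas's stake falls to 12%.
Hana holds 88% of Northlake, so Hana controls Northlake.
Hana did not control Northlake before and does after, so the clause is triggered.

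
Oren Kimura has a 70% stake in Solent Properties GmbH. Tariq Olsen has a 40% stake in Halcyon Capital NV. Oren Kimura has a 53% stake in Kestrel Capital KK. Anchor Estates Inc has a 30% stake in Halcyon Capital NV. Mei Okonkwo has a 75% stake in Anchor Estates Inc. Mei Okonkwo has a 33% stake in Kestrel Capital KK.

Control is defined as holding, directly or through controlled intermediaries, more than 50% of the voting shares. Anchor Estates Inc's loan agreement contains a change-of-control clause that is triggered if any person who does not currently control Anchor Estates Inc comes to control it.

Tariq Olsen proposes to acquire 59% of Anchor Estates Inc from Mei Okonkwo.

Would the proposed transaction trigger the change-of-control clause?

Yes

The purchase adds only to Tariq's holdings (Mei's stake shrinks), so Tariq is the only person who could newly come to control Anchor.
Tariq's largest direct stake is 40% in Halcyon, which does not meet the threshold, so Tariq controls no company.
Neither Tariq nor any entity Tariq controls holds any voting interest in Anchor.
So before the transaction, Tariq does not control Anchor.
After the purchase, Tariq holds 59% of Anchor directly, and Mei's stake falls to 16%.
Tariq holds 59% of Anchor, so Tariq controls Anchor.
Tariq did not control Anchor before and does after, so the clause is triggered.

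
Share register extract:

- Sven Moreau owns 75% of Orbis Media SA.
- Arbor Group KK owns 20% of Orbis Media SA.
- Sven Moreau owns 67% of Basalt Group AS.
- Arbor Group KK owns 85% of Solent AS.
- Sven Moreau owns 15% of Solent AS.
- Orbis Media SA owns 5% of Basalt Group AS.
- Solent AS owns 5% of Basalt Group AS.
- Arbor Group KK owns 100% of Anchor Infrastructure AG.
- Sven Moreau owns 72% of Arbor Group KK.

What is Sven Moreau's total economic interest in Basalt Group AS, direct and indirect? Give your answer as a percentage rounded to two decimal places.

Sven reaches Basalt along 5 paths.
Via Arbor → Solent: 72% × 85% × 5% = 3.06%.
Via Solent: 15% × 5% = 0.75%.
Via Arbor → Orbis: 72% × 20% × 5% = 0.72%.
Via Orbis: 75% × 5% = 3.75%.
Direct stake: 67% = 67%.
Total: 3.06% + 0.75% + 0.72% + 3.75% + 67% = 75.28%.

75.28%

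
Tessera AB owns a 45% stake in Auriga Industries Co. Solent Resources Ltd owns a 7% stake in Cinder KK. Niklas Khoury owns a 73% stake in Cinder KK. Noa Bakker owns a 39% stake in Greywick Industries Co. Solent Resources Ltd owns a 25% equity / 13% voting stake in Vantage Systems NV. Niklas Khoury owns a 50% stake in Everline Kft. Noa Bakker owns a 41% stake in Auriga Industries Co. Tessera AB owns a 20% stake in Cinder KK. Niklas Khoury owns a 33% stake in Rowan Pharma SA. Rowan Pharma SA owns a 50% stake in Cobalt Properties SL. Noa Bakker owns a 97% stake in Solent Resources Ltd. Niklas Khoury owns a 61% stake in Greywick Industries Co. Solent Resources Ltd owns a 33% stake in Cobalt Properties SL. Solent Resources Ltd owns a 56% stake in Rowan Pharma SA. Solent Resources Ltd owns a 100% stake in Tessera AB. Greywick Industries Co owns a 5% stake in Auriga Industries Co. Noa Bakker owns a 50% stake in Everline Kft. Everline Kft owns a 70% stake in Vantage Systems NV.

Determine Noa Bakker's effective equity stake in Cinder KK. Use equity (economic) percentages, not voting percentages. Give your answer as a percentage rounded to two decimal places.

Noa reaches Cinder along 2 paths.
Via Solent: 97% × 7% = 6.79%.
Via Solent → Tessera: 97% × 100% × 20% = 19.4%.
Total: 6.79% + 19.4% = 26.19%.

26.19%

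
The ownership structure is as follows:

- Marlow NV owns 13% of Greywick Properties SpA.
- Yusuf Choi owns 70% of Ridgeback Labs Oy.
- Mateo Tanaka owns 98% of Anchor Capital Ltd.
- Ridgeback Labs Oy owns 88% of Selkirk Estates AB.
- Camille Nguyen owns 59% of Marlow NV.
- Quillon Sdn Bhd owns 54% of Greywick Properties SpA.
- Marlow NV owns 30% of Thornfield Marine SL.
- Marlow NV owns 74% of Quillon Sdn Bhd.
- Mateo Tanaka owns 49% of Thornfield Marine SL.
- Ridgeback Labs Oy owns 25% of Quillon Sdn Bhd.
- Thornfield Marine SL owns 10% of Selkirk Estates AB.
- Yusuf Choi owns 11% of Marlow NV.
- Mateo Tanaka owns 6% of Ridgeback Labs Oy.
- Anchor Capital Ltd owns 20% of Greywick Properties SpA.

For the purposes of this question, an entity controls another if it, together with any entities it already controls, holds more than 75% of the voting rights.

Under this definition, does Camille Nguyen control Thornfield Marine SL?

No

Camille's largest direct stake is 59% in Marlow, which does not meet the threshold, so Camille controls no company.
Neither Camille nor any entity Camille controls holds any voting interest in Thornfield.
So Camille does not control Thornfield.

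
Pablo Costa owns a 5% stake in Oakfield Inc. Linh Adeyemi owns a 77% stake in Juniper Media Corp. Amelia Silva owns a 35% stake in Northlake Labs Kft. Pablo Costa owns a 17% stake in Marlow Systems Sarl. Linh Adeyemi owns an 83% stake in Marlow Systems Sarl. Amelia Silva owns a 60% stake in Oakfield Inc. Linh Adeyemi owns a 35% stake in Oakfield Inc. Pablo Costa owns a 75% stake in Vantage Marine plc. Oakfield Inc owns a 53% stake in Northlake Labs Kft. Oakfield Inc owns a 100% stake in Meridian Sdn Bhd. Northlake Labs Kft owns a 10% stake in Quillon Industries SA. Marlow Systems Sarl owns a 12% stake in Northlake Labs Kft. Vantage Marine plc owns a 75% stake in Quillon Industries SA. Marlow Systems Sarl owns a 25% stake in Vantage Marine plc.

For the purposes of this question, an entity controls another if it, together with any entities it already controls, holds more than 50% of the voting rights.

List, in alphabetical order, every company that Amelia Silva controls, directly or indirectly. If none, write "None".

Meridian Sdn Bhd, Northlake Labs Kft, Oakfield Inc

Amelia holds 60% of Oakfield, so Amelia controls Oakfield.
Amelia and Oakfield together hold 35% + 53% = 88% of Northlake, so Amelia controls Northlake.
Oakfield holds 100% of Meridian, so Amelia controls Meridian.
No other company's threshold is met.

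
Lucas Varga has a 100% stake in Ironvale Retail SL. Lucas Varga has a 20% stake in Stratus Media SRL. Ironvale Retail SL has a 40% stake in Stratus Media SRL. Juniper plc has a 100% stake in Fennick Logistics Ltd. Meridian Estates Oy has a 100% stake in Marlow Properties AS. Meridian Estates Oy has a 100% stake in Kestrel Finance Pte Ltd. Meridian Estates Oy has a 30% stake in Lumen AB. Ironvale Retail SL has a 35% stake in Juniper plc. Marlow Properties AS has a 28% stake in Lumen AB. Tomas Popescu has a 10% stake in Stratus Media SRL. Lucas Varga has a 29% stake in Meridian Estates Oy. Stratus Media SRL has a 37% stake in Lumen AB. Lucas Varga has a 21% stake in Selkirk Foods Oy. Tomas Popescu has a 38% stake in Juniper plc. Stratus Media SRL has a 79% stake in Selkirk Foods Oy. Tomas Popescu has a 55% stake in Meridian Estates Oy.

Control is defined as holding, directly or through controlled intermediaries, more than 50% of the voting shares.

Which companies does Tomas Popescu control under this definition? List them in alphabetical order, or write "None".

Kestrel Finance Pte Ltd, Lumen AB, Marlow Properties AS, Meridian Estates Oy

Tomas holds 55% of Meridian, so Tomas controls Meridian.
Meridian holds 100% of Marlow, so Tomas controls Marlow.
Meridian holds 100% of Kestrel, so Tomas controls Kestrel.
Marlow and Meridian together hold 28% + 30% = 58% of Lumen, so Tomas controls Lumen.
No other company's threshold is met.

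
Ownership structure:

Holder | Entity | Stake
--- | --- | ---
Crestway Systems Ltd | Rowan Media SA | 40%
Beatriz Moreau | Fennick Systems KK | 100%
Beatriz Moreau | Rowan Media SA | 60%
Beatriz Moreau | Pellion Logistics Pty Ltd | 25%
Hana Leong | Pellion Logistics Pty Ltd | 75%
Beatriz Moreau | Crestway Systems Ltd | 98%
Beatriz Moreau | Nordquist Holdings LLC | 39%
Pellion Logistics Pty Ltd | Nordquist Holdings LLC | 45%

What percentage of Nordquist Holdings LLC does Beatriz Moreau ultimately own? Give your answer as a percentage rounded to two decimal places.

Beatriz reaches Nordquist along 2 paths.
Via Pellion: 25% × 45% = 11.25%.
Direct stake: 39% = 39%.
Total: 11.25% + 39% = 50.25%.

50.25%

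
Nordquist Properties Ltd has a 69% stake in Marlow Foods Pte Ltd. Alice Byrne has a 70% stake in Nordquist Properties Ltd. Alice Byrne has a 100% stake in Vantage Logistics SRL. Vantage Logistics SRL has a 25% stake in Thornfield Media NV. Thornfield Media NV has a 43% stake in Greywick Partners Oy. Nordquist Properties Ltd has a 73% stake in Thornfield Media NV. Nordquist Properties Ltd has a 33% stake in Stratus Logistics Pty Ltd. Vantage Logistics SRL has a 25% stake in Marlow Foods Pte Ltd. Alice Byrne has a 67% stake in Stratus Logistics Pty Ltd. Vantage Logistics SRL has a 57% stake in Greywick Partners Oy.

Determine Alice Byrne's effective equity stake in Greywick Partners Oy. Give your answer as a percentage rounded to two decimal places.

89.72%

Alice reaches Greywick along 3 paths.
Via Vantage: 100% × 57% = 57%.
Via Nordquist → Thornfield: 70% × 73% × 43% = 21.973%.
Via Vantage → Thornfield: 100% × 25% × 43% = 10.75%.
Total: 57% + 21.973% + 10.75% = 89.723%.
Rounded: 89.72%.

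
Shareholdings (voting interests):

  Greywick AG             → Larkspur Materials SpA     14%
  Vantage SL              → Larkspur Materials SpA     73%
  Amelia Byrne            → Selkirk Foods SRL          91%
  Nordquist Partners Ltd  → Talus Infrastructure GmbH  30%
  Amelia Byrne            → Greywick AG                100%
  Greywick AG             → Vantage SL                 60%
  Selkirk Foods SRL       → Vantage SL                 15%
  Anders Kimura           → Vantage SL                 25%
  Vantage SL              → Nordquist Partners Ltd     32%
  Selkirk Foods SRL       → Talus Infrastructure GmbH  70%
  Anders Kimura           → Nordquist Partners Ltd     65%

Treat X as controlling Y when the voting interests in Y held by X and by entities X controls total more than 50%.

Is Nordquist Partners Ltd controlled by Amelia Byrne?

No

Amelia holds 100% of Greywick, so Amelia controls Greywick.
Amelia holds 91% of Selkirk, so Amelia controls Selkirk.
Greywick and Selkirk together hold 60% + 15% = 75% of Vantage, so Amelia controls Vantage.
Selkirk holds 70% of Talus, so Amelia controls Talus.
Vantage and Greywick together hold 73% + 14% = 87% of Larkspur, so Amelia controls Larkspur.
In Nordquist, Amelia's side holds only 32%, not > 50%.
So Amelia does not control Nordquist.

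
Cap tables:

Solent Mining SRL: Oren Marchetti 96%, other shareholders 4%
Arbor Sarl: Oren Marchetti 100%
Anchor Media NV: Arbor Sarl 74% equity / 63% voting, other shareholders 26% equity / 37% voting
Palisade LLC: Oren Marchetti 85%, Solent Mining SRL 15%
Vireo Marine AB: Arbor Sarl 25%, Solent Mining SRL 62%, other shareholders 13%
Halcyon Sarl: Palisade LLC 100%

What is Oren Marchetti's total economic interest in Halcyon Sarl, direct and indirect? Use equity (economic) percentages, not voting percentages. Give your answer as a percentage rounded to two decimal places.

99.40%

Oren reaches Halcyon along 2 paths.
Via Palisade: 85% × 100% = 85%.
Via Solent → Palisade: 96% × 15% × 100% = 14.4%.
Total: 85% + 14.4% = 99.4%.
Rounded: 99.40%.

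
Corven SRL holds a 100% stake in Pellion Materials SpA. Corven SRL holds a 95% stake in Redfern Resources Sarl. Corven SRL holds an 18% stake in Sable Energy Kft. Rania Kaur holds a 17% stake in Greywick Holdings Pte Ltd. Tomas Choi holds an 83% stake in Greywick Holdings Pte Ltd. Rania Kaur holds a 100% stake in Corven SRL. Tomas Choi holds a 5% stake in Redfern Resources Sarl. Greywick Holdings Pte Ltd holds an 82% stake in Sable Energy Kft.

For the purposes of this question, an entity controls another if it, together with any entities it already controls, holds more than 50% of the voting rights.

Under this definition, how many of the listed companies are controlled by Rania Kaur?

Rania holds 100% of Corven, so Rania controls Corven.
Corven holds 100% of Pellion, so Rania controls Pellion.
Corven holds 95% of Redfern, so Rania controls Redfern.
No other company's threshold is met.
Rania controls 3 companies.

3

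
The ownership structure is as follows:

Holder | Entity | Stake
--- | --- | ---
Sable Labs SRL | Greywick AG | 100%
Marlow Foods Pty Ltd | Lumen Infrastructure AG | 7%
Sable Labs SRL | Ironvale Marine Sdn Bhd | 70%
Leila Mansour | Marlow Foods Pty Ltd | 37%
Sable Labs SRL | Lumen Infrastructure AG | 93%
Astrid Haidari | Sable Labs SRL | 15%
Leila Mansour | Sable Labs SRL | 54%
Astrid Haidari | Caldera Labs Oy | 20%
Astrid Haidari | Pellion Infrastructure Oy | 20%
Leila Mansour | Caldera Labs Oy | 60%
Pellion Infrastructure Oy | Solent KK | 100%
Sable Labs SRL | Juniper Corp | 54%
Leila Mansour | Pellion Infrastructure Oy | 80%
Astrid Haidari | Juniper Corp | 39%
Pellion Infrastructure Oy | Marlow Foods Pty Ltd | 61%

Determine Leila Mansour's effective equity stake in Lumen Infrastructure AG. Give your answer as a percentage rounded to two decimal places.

Leila reaches Lumen along 3 paths.
Via Sable: 54% × 93% = 50.22%.
Via Marlow: 37% × 7% = 2.59%.
Via Pellion → Marlow: 80% × 61% × 7% = 3.416%.
Total: 50.22% + 2.59% + 3.416% = 56.226%.
Rounded: 56.23%.

56.23%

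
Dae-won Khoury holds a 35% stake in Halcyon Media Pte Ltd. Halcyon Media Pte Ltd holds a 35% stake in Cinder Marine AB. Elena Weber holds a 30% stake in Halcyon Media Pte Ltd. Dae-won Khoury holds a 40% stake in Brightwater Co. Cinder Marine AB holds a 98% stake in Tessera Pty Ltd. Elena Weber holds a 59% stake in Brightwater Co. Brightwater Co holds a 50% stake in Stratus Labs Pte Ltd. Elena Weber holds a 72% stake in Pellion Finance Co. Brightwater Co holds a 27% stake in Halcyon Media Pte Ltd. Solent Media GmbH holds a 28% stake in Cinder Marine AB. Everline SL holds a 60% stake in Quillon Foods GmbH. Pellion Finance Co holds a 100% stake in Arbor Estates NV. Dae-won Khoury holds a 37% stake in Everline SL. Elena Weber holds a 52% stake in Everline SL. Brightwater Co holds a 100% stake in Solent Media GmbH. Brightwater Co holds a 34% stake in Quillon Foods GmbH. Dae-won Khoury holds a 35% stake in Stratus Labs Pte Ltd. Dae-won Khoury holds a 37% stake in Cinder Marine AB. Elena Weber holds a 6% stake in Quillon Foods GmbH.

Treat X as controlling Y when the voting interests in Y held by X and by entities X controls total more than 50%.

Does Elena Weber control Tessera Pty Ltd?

Yes

Elena holds 59% of Brightwater, so Elena controls Brightwater.
Brightwater holds 100% of Solent, so Elena controls Solent.
Elena and Brightwater together hold 30% + 27% = 57% of Halcyon, so Elena controls Halcyon.
Solent and Halcyon together hold 28% + 35% = 63% of Cinder, so Elena controls Cinder.
Cinder holds 98% of Tessera, so Elena controls Tessera.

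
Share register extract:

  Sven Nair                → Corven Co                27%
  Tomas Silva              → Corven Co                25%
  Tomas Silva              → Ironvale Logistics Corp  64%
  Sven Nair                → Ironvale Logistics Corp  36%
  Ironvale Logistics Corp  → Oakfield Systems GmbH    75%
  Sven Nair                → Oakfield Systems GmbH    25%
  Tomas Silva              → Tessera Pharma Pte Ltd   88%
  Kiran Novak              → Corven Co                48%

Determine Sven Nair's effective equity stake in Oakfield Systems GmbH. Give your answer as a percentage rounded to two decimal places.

Sven reaches Oakfield along 2 paths.
Via Ironvale: 36% × 75% = 27%.
Direct stake: 25% = 25%.
Total: 27% + 25% = 52%.
Rounded: 52.00%.

52.00%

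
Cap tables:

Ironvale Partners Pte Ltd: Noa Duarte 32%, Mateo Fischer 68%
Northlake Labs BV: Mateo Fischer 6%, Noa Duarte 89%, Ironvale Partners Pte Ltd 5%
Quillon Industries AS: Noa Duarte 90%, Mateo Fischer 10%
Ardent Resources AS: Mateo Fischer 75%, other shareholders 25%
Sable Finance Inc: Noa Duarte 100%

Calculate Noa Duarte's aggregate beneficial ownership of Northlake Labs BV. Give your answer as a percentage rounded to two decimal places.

90.60%

Noa reaches Northlake along 2 paths.
Direct stake: 89% = 89%.
Via Ironvale: 32% × 5% = 1.6%.
Total: 89% + 1.6% = 90.6%.
Rounded: 90.60%.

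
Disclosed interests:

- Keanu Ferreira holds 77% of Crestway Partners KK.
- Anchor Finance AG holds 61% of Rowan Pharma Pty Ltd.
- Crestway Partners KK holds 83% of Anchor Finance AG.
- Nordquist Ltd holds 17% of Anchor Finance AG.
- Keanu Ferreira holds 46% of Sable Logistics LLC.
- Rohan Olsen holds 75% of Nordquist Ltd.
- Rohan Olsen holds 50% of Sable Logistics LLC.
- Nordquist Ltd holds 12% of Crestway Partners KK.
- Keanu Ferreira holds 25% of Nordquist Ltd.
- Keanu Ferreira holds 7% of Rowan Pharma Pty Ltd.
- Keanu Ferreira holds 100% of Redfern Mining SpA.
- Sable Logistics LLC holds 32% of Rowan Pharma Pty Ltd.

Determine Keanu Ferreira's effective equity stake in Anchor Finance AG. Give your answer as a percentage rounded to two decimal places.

Keanu reaches Anchor along 3 paths.
Via Crestway: 77% × 83% = 63.91%.
Via Nordquist → Crestway: 25% × 12% × 83% = 2.49%.
Via Nordquist: 25% × 17% = 4.25%.
Total: 63.91% + 2.49% + 4.25% = 70.65%.

70.65%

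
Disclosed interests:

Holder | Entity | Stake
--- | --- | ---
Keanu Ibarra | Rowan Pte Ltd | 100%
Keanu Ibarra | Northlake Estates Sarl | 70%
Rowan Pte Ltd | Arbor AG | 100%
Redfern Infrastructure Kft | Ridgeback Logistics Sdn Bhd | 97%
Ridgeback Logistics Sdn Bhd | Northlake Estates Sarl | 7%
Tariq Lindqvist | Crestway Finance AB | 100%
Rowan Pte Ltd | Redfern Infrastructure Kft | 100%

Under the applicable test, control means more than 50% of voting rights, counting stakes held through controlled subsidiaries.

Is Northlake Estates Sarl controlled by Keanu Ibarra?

Keanu holds 100% of Rowan, so Keanu controls Rowan.
Rowan holds 100% of Redfern, so Keanu controls Redfern.
Redfern holds 97% of Ridgeback, so Keanu controls Ridgeback.
Ridgeback and Keanu together hold 7% + 70% = 77% of Northlake, so Keanu controls Northlake.

Yes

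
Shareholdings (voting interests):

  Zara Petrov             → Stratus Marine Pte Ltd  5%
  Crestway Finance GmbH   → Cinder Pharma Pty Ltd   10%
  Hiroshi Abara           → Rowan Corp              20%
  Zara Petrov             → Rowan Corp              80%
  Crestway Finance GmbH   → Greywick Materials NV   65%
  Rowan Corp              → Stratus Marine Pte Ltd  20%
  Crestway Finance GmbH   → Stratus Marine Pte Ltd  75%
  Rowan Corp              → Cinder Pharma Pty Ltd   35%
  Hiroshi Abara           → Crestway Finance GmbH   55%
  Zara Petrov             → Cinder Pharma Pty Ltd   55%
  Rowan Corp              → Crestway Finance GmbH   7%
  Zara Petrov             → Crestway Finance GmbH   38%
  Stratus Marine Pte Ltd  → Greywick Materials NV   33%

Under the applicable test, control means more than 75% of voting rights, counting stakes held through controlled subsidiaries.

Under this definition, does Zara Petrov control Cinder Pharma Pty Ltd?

Yes

Zara holds 80% of Rowan, so Zara controls Rowan.
Zara and Rowan together hold 55% + 35% = 90% of Cinder, so Zara controls Cinder.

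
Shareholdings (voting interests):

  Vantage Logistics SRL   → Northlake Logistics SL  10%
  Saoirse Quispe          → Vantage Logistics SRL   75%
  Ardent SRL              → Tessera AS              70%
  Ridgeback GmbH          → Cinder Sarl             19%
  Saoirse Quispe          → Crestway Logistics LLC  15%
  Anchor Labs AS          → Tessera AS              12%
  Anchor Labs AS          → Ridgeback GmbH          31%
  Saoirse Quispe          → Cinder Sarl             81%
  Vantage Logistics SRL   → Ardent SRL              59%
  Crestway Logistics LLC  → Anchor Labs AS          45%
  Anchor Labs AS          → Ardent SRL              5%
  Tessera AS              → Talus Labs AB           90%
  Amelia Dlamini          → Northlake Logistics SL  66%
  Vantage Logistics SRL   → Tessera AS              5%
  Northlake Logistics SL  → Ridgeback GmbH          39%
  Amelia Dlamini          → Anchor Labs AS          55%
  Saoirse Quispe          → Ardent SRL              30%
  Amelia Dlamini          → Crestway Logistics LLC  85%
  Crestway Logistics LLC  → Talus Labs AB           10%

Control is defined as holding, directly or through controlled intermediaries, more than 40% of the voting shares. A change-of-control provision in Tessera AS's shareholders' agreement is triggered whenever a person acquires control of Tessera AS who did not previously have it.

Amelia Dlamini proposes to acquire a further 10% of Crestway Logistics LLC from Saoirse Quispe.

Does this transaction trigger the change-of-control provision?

No

The purchase adds only to Amelia's holdings (Saoirse's stake shrinks), so Amelia is the only person who could newly come to control Tessera.
Amelia holds 85% of Crestway, so Amelia controls Crestway.
Crestway and Amelia together hold 45% + 55% = 100% of Anchor, so Amelia controls Anchor.
Amelia holds 66% of Northlake, so Amelia controls Northlake.
Northlake and Anchor together hold 39% + 31% = 70% of Ridgeback, so Amelia controls Ridgeback.
In Tessera, Amelia's side holds only 12%, not > 40%.
So before the transaction, Amelia does not control Tessera.
After the purchase, Amelia's direct stake in Crestway rises to 85% + 10% = 95%, and Saoirse's stake falls to 5%.
Amelia holds 95% of Crestway, so Amelia controls Crestway.
After the transaction, Amelia's side holds 12% of Tessera, not > 40%, so Amelia still does not control Tessera.
No new person acquires control, so the clause is not triggered.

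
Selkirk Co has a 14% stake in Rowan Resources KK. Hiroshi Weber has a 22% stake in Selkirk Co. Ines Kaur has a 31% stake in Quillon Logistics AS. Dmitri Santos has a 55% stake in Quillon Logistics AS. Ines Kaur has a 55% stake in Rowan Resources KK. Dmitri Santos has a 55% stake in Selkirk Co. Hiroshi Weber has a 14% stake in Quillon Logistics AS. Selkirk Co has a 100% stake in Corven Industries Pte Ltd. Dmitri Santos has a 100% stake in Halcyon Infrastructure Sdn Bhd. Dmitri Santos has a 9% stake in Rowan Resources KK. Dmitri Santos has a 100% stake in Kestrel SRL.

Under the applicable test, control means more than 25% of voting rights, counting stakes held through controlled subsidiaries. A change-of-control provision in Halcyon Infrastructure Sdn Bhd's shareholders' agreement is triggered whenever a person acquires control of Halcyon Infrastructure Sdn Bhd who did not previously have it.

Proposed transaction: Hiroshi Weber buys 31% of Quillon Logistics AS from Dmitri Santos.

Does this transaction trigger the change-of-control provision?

No

The purchase adds only to Hiroshi's holdings (Dmitri's stake shrinks), so Hiroshi is the only person who could newly come to control Halcyon.
Hiroshi's largest direct stake is 22% in Selkirk, which does not meet the threshold, so Hiroshi controls no company.
Neither Hiroshi nor any entity Hiroshi controls holds any voting interest in Halcyon.
So before the transaction, Hiroshi does not control Halcyon.
After the purchase, Hiroshi's direct stake in Quillon rises to 14% + 31% = 45%, and Dmitri's stake falls to 24%.
Hiroshi holds 45% of Quillon, so Hiroshi controls Quillon.
After the transaction, neither Hiroshi nor any entity Hiroshi controls holds a voting interest in Halcyon, so Hiroshi still does not control it.
No new person acquires control, so the clause is not triggered.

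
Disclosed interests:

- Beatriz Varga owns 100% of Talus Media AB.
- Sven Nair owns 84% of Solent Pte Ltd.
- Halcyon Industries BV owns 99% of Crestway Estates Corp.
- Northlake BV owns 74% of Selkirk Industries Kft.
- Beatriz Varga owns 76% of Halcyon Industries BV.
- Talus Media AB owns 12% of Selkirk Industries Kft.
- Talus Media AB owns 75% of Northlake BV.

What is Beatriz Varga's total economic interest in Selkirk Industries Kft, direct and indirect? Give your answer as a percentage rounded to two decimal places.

67.50%

Beatriz reaches Selkirk along 2 paths.
Via Talus → Northlake: 100% × 75% × 74% = 55.5%.
Via Talus: 100% × 12% = 12%.
Total: 55.5% + 12% = 67.5%.
Rounded: 67.50%.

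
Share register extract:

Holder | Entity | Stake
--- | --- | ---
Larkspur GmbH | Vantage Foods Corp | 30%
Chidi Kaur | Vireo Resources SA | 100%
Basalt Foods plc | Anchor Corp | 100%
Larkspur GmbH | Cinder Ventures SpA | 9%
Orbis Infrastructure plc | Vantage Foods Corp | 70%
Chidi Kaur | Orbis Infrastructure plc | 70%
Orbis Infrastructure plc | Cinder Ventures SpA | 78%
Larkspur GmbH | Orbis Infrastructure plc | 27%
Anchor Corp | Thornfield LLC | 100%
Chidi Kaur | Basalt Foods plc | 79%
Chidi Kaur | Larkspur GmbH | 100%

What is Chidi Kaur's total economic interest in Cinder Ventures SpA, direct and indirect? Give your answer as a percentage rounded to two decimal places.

84.66%

Chidi reaches Cinder along 3 paths.
Via Larkspur: 100% × 9% = 9%.
Via Orbis: 70% × 78% = 54.6%.
Via Larkspur → Orbis: 100% × 27% × 78% = 21.06%.
Total: 9% + 54.6% + 21.06% = 84.66%.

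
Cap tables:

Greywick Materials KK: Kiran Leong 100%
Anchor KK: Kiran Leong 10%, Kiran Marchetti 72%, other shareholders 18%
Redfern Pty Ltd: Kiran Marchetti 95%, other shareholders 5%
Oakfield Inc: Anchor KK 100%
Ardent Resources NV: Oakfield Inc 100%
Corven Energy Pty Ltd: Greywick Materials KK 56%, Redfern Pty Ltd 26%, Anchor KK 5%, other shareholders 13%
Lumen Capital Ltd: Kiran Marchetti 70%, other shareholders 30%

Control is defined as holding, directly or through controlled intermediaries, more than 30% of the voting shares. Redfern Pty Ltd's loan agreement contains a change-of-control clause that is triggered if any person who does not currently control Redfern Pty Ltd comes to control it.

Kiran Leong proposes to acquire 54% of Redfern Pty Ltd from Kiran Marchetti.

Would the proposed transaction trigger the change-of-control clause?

The purchase adds only to Kiran Leong's holdings (Kiran Marchetti's stake shrinks), so Kiran Leong is the only person who could newly come to control Redfern.
Kiran Leong holds 100% of Greywick, so Kiran Leong controls Greywick.
Greywick holds 56% of Corven, so Kiran Leong controls Corven.
Neither Kiran Leong nor any entity Kiran Leong controls holds any voting interest in Redfern.
So before the transaction, Kiran Leong does not control Redfern.
After the purchase, Kiran Leong holds 54% of Redfern directly, and Kiran Marchetti's stake falls to 41%.
Kiran Leong holds 54% of Redfern, so Kiran Leong controls Redfern.
Kiran Leong did not control Redfern before and does after, so the clause is triggered.

Yes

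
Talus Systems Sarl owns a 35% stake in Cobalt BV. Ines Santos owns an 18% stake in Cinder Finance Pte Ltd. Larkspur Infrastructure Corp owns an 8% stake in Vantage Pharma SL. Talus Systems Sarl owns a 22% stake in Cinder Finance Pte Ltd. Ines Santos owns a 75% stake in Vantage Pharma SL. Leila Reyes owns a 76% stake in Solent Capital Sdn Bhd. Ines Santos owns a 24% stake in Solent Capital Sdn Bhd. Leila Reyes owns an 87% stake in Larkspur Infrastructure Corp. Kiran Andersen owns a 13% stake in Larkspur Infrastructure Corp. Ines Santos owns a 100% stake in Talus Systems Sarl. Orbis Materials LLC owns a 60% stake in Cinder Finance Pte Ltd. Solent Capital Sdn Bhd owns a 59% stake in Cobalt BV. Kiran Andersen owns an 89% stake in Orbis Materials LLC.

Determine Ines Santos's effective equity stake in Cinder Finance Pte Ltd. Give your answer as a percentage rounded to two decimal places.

Ines reaches Cinder along 2 paths.
Direct stake: 18% = 18%.
Via Talus: 100% × 22% = 22%.
Total: 18% + 22% = 40%.
Rounded: 40.00%.

40.00%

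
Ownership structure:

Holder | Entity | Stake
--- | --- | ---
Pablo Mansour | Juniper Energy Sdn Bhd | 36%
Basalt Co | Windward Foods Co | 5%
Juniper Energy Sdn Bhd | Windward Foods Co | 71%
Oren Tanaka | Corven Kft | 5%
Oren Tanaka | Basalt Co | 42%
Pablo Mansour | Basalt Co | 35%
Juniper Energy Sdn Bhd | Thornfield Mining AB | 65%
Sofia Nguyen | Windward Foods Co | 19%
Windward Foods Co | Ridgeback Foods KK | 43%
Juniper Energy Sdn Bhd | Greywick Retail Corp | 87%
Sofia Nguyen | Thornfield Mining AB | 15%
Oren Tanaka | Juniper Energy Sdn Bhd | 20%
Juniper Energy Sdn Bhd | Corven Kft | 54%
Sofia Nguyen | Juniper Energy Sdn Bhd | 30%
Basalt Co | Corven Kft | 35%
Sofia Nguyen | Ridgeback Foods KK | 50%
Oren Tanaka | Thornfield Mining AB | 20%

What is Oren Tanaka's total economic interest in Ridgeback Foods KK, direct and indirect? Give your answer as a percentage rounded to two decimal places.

Oren reaches Ridgeback along 2 paths.
Via Basalt → Windward: 42% × 5% × 43% = 0.903%.
Via Juniper → Windward: 20% × 71% × 43% = 6.106%.
Total: 0.903% + 6.106% = 7.009%.
Rounded: 7.01%.

7.01%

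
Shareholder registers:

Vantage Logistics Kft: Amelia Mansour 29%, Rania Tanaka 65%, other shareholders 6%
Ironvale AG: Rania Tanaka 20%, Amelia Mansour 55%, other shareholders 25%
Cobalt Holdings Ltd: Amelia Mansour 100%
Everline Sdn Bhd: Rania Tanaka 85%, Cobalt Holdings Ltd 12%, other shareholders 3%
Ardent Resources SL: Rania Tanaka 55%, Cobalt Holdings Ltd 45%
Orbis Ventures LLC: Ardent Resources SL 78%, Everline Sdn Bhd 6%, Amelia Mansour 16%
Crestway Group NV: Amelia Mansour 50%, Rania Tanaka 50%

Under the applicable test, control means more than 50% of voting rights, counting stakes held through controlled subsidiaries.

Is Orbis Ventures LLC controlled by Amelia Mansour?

No

Amelia holds 55% of Ironvale, so Amelia controls Ironvale.
Amelia holds 100% of Cobalt, so Amelia controls Cobalt.
In Orbis, Amelia's side holds only 16%, not > 50%.
So Amelia does not control Orbis.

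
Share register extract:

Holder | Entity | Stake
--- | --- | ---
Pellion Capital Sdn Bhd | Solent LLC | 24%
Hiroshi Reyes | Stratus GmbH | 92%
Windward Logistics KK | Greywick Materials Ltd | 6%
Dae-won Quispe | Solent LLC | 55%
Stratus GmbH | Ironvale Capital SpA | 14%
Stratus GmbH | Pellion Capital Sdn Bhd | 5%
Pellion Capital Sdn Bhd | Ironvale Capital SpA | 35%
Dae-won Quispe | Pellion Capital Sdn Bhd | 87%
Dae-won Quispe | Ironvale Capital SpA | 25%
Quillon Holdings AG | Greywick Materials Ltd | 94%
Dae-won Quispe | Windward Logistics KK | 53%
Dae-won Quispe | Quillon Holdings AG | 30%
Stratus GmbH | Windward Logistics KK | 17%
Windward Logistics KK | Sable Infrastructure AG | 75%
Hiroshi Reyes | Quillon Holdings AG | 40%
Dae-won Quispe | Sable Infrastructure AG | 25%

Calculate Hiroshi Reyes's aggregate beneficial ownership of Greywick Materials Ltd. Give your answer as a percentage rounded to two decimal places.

Hiroshi reaches Greywick along 2 paths.
Via Stratus → Windward: 92% × 17% × 6% = 0.9384%.
Via Quillon: 40% × 94% = 37.6%.
Total: 0.9384% + 37.6% = 38.5384%.
Rounded: 38.54%.

38.54%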